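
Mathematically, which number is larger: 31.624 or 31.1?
31.624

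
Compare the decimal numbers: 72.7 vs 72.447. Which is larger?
72.7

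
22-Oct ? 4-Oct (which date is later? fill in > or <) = >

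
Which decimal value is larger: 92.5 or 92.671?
92.671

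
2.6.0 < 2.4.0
False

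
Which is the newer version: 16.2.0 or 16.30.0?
16.30.0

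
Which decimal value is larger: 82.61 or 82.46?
82.61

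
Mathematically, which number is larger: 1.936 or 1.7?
1.936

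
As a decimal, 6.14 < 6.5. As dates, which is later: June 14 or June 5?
June 14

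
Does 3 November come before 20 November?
Yes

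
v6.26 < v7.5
True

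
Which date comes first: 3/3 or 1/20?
1/20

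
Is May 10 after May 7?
Yes. Day 10 comes after day 7 in May — this is a date comparison, not a decimal one (the decimal 5.10 would be smaller than 5.7).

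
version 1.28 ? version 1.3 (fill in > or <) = >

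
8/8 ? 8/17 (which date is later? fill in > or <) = <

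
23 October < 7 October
False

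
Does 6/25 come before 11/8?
Yes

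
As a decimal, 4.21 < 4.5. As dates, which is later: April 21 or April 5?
April 21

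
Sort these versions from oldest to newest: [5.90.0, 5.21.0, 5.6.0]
[5.6.0, 5.21.0, 5.90.0]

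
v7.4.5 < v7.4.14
True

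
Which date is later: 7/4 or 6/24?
7/4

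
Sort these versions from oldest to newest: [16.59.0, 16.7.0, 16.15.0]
[16.7.0, 16.15.0, 16.59.0]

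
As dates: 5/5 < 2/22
False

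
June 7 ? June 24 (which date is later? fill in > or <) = <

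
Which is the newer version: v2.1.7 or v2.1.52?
v2.1.52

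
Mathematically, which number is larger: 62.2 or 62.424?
62.424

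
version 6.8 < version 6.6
False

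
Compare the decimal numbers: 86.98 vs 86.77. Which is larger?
86.98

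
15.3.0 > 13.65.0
True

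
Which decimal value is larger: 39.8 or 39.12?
39.8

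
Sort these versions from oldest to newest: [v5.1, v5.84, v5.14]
[v5.1, v5.14, v5.84]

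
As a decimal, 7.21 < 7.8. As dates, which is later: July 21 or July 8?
July 21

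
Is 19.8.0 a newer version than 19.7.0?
Yes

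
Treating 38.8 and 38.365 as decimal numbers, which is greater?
38.8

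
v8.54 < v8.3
False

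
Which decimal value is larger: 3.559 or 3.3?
3.559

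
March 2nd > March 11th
False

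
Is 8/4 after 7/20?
Yes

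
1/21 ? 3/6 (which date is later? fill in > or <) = <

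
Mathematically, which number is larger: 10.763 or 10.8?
10.8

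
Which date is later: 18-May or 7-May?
18-May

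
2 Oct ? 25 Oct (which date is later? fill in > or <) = <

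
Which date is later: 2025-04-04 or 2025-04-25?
2025-04-25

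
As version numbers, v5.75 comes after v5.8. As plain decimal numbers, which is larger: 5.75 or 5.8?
5.8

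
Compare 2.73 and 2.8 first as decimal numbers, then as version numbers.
As decimals: 2.73 < 2.8. As versions: v2.73 > v2.8 (minor version 73 > 8).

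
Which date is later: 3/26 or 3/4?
3/26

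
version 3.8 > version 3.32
False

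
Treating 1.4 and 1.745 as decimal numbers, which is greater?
1.745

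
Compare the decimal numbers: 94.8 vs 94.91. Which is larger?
94.91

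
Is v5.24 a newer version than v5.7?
Yes. Version numbers are compared segment by segment as integers, not as decimals: minor version 24 > 7, so v5.24 > v5.7 (even though the decimal 5.24 < 5.7).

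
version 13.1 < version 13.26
True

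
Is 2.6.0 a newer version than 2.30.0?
No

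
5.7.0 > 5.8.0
False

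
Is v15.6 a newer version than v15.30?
No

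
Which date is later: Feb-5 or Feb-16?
Feb-16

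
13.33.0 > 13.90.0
False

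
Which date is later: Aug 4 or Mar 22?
Aug 4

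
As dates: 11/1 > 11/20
False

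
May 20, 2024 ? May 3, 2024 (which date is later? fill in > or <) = >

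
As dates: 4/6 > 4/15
False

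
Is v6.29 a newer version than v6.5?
Yes. Version numbers are compared segment by segment as integers, not as decimals: minor version 29 > 5, so v6.29 > v6.5 (even though the decimal 6.29 < 6.5).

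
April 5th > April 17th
False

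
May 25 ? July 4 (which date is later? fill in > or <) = <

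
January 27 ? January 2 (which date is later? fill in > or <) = >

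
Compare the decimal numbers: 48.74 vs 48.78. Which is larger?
48.78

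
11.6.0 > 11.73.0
False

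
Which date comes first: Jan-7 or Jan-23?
Jan-7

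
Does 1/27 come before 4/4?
Yes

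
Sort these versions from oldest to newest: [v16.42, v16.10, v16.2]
[v16.2, v16.10, v16.42]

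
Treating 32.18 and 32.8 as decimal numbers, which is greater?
32.8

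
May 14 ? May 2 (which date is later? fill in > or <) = >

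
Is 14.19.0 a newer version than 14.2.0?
Yes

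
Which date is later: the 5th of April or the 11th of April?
the 11th of April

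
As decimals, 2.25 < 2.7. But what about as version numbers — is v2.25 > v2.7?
True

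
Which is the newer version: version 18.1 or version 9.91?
version 18.1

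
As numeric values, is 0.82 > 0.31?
True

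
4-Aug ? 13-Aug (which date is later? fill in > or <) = <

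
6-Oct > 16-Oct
False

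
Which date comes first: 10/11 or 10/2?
10/2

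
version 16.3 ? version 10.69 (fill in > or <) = >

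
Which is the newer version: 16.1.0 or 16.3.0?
16.3.0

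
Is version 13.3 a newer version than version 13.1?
Yes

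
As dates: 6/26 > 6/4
True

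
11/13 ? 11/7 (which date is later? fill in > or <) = >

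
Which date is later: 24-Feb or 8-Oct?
8-Oct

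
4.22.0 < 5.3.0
True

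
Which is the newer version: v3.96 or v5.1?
v5.1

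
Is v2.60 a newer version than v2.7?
Yes. Version numbers are compared segment by segment as integers, not as decimals: minor version 60 > 7, so v2.60 > v2.7 (even though the decimal 2.60 < 2.7).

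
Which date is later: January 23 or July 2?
July 2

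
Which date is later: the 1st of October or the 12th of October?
the 12th of October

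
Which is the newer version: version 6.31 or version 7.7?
version 7.7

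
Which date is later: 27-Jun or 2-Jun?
27-Jun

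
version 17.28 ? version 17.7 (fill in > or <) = >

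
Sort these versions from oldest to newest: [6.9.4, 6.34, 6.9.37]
[6.9.4, 6.9.37, 6.34]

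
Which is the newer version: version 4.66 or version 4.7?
version 4.66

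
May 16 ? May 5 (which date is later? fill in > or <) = >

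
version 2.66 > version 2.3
True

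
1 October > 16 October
False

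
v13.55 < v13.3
False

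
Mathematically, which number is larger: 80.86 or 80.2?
80.86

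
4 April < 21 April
True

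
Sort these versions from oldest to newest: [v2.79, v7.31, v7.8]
[v2.79, v7.8, v7.31]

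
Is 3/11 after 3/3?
Yes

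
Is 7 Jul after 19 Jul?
No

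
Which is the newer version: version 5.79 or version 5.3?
version 5.79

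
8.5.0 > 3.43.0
True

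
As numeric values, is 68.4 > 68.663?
False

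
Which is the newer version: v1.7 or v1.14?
v1.14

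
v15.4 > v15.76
False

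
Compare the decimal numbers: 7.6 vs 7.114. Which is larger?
7.6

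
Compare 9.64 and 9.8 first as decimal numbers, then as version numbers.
As decimals: 9.64 < 9.8. As versions: v9.64 > v9.8 (minor version 64 > 8).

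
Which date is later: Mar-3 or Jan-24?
Mar-3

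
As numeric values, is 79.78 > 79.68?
True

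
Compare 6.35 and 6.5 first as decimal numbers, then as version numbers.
As decimals: 6.35 < 6.5. As versions: v6.35 > v6.5 (minor version 35 > 5).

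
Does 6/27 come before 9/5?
Yes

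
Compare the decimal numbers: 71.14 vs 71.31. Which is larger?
71.31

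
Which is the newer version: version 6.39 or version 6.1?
version 6.39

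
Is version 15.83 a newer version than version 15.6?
Yes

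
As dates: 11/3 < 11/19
True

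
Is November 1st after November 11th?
No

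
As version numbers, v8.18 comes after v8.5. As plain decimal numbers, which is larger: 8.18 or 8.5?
8.5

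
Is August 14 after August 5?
Yes. Day 14 comes after day 5 in August — this is a date comparison, not a decimal one (the decimal 8.14 would be smaller than 8.5).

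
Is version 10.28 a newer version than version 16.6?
No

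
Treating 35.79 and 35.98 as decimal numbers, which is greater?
35.98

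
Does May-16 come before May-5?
No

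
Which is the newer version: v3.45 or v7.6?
v7.6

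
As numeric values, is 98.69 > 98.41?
True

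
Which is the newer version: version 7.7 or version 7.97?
version 7.97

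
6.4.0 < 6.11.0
True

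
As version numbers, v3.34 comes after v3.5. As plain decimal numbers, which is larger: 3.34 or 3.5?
3.5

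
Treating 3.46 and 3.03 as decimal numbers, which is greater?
3.46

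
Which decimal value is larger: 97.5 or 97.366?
97.5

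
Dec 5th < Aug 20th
False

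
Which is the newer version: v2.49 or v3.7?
v3.7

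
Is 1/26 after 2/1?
No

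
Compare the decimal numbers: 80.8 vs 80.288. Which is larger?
80.8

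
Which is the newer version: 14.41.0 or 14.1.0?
14.41.0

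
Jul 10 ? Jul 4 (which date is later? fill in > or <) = >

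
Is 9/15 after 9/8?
Yes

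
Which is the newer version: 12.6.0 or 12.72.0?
12.72.0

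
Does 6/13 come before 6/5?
No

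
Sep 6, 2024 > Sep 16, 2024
False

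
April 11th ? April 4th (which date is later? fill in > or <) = >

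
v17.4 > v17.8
False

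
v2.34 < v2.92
True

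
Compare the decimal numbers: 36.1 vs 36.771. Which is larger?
36.771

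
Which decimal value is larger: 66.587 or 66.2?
66.587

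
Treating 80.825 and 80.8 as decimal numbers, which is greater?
80.825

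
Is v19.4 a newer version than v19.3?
Yes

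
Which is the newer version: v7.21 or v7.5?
v7.21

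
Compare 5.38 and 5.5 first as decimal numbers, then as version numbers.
As decimals: 5.38 < 5.5. As versions: v5.38 > v5.5 (minor version 38 > 5).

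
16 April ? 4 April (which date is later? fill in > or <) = >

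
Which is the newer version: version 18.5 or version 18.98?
version 18.98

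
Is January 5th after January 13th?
No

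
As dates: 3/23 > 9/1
False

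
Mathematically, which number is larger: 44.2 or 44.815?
44.815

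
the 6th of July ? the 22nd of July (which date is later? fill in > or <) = <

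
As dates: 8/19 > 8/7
True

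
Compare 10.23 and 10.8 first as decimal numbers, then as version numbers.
As decimals: 10.23 < 10.8. As versions: v10.23 > v10.8 (minor version 23 > 8).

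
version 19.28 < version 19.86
True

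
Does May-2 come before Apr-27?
No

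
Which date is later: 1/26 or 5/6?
5/6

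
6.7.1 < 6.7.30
True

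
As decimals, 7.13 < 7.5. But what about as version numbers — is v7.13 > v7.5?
True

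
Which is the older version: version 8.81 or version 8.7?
version 8.7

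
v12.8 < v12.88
True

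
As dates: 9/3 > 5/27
True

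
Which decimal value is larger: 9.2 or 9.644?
9.644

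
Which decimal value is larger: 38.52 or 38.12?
38.52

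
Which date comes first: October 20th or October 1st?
October 1st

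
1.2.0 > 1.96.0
False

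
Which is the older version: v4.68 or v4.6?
v4.6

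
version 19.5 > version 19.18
False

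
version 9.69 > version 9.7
True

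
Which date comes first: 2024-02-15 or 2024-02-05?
2024-02-05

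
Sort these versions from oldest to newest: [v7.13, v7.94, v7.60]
[v7.13, v7.60, v7.94]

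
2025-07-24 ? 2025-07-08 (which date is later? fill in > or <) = >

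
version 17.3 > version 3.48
True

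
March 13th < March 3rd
False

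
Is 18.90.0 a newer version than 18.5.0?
Yes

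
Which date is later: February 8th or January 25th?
February 8th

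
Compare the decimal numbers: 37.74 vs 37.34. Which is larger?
37.74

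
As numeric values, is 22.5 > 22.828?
False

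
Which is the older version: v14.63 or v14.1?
v14.1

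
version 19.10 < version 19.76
True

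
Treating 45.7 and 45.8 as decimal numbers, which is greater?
45.8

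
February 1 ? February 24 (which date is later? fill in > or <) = <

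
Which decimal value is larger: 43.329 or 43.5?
43.5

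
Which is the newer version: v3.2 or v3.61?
v3.61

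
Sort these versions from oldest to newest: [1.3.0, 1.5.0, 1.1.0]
[1.1.0, 1.3.0, 1.5.0]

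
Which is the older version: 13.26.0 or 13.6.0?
13.6.0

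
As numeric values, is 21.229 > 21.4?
False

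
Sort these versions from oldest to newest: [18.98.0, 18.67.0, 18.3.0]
[18.3.0, 18.67.0, 18.98.0]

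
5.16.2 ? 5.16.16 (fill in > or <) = <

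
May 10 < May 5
False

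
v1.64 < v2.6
True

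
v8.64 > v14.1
False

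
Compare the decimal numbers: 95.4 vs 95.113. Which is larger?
95.4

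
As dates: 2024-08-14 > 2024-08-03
True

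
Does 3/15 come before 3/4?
No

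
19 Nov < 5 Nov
False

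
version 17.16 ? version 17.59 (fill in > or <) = <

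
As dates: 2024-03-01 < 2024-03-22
True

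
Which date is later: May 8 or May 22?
May 22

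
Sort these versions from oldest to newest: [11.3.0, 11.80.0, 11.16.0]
[11.3.0, 11.16.0, 11.80.0]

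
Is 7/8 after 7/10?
No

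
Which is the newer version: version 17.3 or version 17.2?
version 17.3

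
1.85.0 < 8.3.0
True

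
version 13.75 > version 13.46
True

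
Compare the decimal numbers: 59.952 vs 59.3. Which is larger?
59.952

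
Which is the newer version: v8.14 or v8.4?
v8.14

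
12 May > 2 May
True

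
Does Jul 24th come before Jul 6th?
No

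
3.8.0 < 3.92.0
True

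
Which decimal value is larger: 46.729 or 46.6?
46.729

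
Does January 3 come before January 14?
Yes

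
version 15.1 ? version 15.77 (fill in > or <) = <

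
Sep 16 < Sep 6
False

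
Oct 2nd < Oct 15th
True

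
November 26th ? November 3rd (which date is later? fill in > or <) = >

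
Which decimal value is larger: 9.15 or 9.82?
9.82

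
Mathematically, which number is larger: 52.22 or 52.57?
52.57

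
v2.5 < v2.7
True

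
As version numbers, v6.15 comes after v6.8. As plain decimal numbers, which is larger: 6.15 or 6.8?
6.8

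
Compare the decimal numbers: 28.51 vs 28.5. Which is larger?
28.51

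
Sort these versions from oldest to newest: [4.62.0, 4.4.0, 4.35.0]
[4.4.0, 4.35.0, 4.62.0]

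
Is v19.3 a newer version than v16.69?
Yes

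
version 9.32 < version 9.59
True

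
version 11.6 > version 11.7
False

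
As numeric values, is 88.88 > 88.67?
True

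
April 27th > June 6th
False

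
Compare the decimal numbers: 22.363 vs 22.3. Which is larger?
22.363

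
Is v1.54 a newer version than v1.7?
Yes. Version numbers are compared segment by segment as integers, not as decimals: minor version 54 > 7, so v1.54 > v1.7 (even though the decimal 1.54 < 1.7).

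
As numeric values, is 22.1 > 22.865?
False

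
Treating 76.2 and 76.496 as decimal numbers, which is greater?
76.496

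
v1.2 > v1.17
False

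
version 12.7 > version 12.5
True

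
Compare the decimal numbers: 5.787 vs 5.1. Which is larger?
5.787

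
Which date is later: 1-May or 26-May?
26-May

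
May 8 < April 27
False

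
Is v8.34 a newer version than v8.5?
Yes. Version numbers are compared segment by segment as integers, not as decimals: minor version 34 > 5, so v8.34 > v8.5 (even though the decimal 8.34 < 8.5).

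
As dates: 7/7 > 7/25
False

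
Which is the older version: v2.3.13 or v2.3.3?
v2.3.3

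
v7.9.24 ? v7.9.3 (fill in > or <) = >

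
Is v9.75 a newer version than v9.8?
Yes. Version numbers are compared segment by segment as integers, not as decimals: minor version 75 > 8, so v9.75 > v9.8 (even though the decimal 9.75 < 9.8).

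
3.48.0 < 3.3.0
False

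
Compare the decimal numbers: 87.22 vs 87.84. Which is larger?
87.84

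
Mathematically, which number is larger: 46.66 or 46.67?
46.67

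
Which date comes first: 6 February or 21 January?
21 January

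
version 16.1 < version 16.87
True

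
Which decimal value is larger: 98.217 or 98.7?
98.7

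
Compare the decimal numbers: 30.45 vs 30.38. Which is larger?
30.45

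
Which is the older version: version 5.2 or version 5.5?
version 5.2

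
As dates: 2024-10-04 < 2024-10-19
True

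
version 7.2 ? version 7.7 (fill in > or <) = <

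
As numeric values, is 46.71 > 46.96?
False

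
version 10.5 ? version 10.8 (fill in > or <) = <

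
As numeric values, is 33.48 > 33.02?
True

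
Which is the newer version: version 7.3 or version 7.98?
version 7.98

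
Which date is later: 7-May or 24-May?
24-May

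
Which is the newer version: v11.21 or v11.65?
v11.65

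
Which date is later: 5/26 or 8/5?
8/5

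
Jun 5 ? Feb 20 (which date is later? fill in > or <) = >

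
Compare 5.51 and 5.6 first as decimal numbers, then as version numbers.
As decimals: 5.51 < 5.6. As versions: v5.51 > v5.6 (minor version 51 > 6).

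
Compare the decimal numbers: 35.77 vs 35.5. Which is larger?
35.77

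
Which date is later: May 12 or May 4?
May 12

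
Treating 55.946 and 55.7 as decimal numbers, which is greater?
55.946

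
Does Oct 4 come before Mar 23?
No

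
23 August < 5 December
True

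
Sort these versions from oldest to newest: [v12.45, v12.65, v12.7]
[v12.7, v12.45, v12.65]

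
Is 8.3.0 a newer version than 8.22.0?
No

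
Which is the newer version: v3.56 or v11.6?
v11.6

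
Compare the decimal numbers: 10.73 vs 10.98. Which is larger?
10.98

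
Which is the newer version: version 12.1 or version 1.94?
version 12.1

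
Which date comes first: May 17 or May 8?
May 8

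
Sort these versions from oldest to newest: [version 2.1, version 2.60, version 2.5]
[version 2.1, version 2.5, version 2.60]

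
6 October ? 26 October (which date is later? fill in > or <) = <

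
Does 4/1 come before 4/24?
Yes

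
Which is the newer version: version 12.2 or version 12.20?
version 12.20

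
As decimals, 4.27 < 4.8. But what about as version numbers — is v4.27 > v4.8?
True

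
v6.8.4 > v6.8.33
False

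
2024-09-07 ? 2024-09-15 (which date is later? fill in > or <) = <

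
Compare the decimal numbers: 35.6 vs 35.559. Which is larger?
35.6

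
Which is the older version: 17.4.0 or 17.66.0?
17.4.0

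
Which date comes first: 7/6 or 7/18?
7/6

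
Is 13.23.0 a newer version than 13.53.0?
No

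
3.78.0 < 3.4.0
False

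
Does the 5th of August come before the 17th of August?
Yes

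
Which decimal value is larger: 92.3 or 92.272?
92.3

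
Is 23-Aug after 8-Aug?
Yes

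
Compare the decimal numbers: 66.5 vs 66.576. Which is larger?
66.576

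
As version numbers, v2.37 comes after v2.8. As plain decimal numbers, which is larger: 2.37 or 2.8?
2.8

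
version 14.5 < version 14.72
True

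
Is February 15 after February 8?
Yes. Day 15 comes after day 8 in February — this is a date comparison, not a decimal one (the decimal 2.15 would be smaller than 2.8).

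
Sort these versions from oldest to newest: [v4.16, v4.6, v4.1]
[v4.1, v4.6, v4.16]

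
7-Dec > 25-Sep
True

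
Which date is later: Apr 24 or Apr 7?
Apr 24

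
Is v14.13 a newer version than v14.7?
Yes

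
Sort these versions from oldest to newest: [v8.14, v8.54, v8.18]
[v8.14, v8.18, v8.54]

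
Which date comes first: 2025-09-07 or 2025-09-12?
2025-09-07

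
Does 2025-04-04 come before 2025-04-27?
Yes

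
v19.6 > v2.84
True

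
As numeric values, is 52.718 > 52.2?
True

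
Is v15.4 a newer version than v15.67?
No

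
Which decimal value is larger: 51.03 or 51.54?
51.54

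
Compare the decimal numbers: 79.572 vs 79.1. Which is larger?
79.572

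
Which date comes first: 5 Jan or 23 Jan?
5 Jan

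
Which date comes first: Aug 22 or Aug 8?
Aug 8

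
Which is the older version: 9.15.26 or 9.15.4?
9.15.4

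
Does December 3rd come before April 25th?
No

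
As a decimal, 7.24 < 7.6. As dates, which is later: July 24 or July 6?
July 24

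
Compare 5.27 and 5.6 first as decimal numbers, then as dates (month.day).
As decimals: 5.27 < 5.6. As dates: 5/27 is later than 5/6 (day 27 > day 6).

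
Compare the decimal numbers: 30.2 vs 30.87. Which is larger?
30.87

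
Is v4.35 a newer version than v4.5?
Yes. Version numbers are compared segment by segment as integers, not as decimals: minor version 35 > 5, so v4.35 > v4.5 (even though the decimal 4.35 < 4.5).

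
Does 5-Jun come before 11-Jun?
Yes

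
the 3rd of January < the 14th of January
True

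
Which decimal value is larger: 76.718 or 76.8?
76.8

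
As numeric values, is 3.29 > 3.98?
False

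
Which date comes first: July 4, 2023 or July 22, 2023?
July 4, 2023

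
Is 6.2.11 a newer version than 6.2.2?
Yes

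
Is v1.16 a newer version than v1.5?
Yes. Version numbers are compared segment by segment as integers, not as decimals: minor version 16 > 5, so v1.16 > v1.5 (even though the decimal 1.16 < 1.5).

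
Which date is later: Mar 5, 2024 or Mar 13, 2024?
Mar 13, 2024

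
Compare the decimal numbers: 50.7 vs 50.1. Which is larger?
50.7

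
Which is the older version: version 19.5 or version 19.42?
version 19.5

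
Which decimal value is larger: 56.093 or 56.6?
56.6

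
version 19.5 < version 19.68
True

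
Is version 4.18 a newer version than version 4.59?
No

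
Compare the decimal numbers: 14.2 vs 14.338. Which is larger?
14.338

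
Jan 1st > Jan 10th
False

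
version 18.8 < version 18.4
False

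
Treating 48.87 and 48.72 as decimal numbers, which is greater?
48.87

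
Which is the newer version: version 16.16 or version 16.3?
version 16.16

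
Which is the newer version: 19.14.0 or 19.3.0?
19.14.0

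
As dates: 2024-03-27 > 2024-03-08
True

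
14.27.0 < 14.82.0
True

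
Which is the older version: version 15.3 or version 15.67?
version 15.3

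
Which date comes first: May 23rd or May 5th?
May 5th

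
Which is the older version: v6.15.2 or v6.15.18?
v6.15.2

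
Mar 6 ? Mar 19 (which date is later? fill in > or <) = <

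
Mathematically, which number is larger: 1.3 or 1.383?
1.383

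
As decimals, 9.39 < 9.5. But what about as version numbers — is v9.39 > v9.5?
True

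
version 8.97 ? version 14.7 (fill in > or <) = <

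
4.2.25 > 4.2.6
True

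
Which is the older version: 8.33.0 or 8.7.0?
8.7.0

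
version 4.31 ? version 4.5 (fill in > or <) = >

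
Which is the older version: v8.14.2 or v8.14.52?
v8.14.2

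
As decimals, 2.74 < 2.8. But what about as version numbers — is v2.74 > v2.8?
True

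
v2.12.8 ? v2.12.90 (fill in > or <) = <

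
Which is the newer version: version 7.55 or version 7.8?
version 7.55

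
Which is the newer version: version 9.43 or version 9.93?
version 9.93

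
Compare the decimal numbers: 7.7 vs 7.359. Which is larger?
7.7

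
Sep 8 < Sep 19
True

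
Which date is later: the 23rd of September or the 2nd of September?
the 23rd of September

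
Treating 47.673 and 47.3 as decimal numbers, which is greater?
47.673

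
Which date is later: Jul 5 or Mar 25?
Jul 5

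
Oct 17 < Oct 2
False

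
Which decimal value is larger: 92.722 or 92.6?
92.722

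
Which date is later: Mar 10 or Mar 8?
Mar 10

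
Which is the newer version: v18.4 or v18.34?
v18.34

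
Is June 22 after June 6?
Yes. Day 22 comes after day 6 in June — this is a date comparison, not a decimal one (the decimal 6.22 would be smaller than 6.6).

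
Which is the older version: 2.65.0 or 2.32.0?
2.32.0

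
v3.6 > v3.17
False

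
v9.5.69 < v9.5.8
False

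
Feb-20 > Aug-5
False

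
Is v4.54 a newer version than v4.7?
Yes. Version numbers are compared segment by segment as integers, not as decimals: minor version 54 > 7, so v4.54 > v4.7 (even though the decimal 4.54 < 4.7).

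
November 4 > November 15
False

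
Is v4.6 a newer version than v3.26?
Yes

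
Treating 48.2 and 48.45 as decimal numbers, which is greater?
48.45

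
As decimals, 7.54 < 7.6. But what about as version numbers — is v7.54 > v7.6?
True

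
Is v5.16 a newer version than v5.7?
Yes. Version numbers are compared segment by segment as integers, not as decimals: minor version 16 > 7, so v5.16 > v5.7 (even though the decimal 5.16 < 5.7).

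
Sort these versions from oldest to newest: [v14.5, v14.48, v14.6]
[v14.5, v14.6, v14.48]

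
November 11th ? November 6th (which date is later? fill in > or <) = >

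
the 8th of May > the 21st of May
False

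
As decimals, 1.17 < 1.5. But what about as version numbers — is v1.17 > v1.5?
True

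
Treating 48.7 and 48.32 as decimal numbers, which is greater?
48.7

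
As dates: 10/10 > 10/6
True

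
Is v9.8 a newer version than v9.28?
No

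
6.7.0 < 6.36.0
True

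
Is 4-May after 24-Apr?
Yes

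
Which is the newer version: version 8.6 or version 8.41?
version 8.41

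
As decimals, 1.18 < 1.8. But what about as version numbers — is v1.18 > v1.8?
True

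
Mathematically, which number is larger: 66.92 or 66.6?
66.92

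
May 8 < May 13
True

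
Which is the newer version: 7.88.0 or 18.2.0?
18.2.0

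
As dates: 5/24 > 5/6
True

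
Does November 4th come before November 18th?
Yes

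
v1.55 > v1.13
True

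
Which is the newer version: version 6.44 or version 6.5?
version 6.44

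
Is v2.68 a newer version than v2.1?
Yes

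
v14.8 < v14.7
False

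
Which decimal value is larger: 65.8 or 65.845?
65.845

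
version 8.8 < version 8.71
True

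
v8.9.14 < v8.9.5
False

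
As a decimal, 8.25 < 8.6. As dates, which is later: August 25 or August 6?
August 25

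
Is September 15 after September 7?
Yes. Day 15 comes after day 7 in September — this is a date comparison, not a decimal one (the decimal 9.15 would be smaller than 9.7).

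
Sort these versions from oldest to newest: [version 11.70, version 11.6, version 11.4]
[version 11.4, version 11.6, version 11.70]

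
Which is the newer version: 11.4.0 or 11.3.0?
11.4.0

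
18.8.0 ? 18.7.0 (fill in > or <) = >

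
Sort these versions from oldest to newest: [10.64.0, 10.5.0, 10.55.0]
[10.5.0, 10.55.0, 10.64.0]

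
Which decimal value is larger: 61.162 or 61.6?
61.6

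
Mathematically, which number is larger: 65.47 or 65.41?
65.47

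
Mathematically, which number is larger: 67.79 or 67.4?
67.79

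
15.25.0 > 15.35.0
False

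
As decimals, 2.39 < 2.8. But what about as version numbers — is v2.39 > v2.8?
True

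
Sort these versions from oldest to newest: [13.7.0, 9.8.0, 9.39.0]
[9.8.0, 9.39.0, 13.7.0]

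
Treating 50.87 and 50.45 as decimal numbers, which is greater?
50.87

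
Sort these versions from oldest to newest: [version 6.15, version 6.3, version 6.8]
[version 6.3, version 6.8, version 6.15]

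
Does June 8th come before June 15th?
Yes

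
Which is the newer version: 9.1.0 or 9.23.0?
9.23.0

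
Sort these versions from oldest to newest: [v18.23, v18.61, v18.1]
[v18.1, v18.23, v18.61]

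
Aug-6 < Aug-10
True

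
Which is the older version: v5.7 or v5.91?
v5.7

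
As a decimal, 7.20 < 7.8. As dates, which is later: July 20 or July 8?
July 20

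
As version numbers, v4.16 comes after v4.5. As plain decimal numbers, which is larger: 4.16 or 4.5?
4.5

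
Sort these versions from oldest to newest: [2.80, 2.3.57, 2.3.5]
[2.3.5, 2.3.57, 2.80]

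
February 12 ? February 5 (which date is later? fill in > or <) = >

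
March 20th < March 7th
False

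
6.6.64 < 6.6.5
False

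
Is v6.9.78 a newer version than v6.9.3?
Yes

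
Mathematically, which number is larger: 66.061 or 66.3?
66.3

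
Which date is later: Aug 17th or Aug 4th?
Aug 17th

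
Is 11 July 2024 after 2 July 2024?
Yes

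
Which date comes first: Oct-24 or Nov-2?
Oct-24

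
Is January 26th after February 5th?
No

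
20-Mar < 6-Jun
True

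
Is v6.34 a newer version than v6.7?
Yes. Version numbers are compared segment by segment as integers, not as decimals: minor version 34 > 7, so v6.34 > v6.7 (even though the decimal 6.34 < 6.7).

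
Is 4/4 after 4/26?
No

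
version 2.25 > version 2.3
True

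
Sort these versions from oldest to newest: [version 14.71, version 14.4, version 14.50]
[version 14.4, version 14.50, version 14.71]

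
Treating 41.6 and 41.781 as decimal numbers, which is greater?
41.781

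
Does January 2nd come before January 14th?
Yes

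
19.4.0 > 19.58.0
False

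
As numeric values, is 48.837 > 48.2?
True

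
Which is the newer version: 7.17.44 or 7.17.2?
7.17.44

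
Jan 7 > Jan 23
False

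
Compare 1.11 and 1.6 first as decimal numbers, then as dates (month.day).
As decimals: 1.11 < 1.6. As dates: 1/11 is later than 1/6 (day 11 > day 6).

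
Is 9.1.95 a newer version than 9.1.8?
Yes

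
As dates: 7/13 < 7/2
False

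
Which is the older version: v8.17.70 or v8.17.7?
v8.17.7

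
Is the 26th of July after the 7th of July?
Yes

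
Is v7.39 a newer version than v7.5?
Yes. Version numbers are compared segment by segment as integers, not as decimals: minor version 39 > 5, so v7.39 > v7.5 (even though the decimal 7.39 < 7.5).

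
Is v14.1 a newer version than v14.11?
No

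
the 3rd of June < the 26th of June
True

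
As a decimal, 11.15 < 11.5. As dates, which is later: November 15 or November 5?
November 15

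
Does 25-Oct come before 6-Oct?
No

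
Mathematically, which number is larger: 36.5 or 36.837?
36.837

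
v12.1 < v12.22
True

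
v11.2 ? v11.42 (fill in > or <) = <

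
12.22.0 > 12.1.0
True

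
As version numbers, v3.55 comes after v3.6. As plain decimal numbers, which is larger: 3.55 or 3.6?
3.6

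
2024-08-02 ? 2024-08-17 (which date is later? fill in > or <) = <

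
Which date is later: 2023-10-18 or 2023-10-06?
2023-10-18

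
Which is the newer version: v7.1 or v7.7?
v7.7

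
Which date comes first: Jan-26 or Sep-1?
Jan-26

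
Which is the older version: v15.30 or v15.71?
v15.30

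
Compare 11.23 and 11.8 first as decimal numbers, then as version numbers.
As decimals: 11.23 < 11.8. As versions: v11.23 > v11.8 (minor version 23 > 8).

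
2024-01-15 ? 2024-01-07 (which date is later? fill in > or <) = >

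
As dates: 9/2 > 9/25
False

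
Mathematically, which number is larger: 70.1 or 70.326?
70.326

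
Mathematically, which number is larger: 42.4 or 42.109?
42.4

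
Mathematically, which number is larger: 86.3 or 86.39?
86.39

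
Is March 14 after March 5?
Yes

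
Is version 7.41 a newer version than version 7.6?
Yes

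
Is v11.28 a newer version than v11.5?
Yes. Version numbers are compared segment by segment as integers, not as decimals: minor version 28 > 5, so v11.28 > v11.5 (even though the decimal 11.28 < 11.5).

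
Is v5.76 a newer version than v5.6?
Yes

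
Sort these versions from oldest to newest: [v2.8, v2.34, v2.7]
[v2.7, v2.8, v2.34]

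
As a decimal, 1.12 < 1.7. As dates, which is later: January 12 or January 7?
January 12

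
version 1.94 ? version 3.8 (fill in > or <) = <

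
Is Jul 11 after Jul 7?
Yes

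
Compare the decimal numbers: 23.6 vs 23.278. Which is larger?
23.6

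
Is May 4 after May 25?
No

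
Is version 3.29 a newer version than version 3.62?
No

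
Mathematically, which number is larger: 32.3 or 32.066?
32.3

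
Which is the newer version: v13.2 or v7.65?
v13.2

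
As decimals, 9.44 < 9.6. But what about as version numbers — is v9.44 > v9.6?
True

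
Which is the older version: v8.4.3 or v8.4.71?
v8.4.3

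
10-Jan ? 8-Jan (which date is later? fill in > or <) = >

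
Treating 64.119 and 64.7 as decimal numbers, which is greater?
64.7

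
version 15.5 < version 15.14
True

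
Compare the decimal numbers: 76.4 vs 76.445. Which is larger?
76.445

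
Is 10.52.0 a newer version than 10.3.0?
Yes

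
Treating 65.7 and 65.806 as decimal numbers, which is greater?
65.806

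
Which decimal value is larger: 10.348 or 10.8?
10.8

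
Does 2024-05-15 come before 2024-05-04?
No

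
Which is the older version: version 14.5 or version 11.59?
version 11.59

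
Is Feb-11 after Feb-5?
Yes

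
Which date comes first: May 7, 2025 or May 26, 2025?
May 7, 2025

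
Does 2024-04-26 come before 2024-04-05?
No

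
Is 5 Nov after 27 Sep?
Yes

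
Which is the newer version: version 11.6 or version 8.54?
version 11.6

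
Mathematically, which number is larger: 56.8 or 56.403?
56.8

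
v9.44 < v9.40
False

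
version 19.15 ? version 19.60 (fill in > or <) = <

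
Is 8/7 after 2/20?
Yes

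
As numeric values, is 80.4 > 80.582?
False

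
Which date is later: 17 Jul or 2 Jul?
17 Jul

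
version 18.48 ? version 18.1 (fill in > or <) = >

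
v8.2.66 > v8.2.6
True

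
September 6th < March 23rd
False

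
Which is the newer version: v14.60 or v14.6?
v14.60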